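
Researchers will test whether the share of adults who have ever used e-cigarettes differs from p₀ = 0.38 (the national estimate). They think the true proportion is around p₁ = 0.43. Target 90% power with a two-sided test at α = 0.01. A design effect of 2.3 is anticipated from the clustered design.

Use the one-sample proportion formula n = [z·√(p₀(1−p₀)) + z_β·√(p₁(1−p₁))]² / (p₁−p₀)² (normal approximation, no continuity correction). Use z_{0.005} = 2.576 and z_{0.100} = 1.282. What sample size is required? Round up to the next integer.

n = 3270

n = [z_{α/2}·√(p₀q₀) + z_β·√(p₁q₁)]² / (p₁ − p₀)²
  = [2.576·√(0.38·0.62) + 1.282·√(0.43·0.57)]² / (0.05)²
  = [2.576·0.4854 + 1.282·0.4951]² / 0.0025
  = [1.8850]² / 0.0025
  = 1421.35
Design effect: 2.3 × 1421.35 = 3269.11.
Round up → n = 3270.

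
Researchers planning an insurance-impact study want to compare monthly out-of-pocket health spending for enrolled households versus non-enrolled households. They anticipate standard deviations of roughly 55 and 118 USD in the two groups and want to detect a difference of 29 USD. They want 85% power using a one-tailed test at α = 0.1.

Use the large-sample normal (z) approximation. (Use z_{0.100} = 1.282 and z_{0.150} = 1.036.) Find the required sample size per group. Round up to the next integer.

n = 109 per group

n = (z_α + z_β)² · (σ₁² + σ₂²) / δ²
  = (1.282 + 1.036)² · (55² + 118² = 16949) / 29²
  = 5.3731 · 16949 / 841
  = 108.29
Round up → n = 109 per group.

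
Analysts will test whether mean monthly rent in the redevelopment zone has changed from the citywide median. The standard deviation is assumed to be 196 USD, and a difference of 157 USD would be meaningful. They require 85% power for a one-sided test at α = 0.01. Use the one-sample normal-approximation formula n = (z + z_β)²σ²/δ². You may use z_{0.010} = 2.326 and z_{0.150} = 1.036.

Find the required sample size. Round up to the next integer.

n = (z_α + z_β)² · σ² / δ²
  = (2.326 + 1.036)² · 196² / 157²
  = 11.3030 · 38416 / 24649
  = 17.62
Round up → n = 18.

n = 18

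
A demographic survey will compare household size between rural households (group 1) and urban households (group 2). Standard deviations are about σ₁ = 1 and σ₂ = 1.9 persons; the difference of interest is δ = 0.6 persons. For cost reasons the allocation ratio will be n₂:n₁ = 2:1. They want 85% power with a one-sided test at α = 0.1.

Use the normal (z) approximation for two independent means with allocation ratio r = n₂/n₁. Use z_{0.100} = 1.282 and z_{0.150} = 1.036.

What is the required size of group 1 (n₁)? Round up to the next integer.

n₁ = 42

n₁ = (z_α + z_β)² · (σ₁² + σ₂²/r) / δ²
   = (1.282 + 1.036)² · (1² + 1.9²/2) / 0.6²
   = 5.3731 · (1 + 1.805) / 0.36
   = 5.3731 · 2.805 / 0.36
   = 41.87
Round up → n₁ = 42; n₂ = r·n₁ = 2 × 42 = 84.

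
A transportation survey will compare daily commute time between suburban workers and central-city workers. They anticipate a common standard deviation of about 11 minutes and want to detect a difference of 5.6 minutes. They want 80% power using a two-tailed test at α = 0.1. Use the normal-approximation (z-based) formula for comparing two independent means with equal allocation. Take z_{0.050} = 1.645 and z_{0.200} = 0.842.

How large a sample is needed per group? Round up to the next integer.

n = 48 per group

n = (z_{α/2} + z_β)² · (σ₁² + σ₂²) / δ²
  = (1.645 + 0.842)² · (2·11² = 242) / 5.6²
  = 6.1852 · 242 / 31.36
  = 47.73
Round up → n = 48 per group.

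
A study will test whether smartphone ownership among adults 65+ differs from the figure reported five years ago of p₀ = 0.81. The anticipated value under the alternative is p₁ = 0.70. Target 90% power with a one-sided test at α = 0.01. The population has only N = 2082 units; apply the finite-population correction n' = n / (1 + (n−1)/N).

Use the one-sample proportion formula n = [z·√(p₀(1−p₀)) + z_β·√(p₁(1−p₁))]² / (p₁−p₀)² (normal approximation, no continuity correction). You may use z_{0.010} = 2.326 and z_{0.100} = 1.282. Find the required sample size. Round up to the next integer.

n = 171

n = [z_α·√(p₀q₀) + z_β·√(p₁q₁)]² / (p₁ − p₀)²
  = [2.326·√(0.81·0.19) + 1.282·√(0.70·0.30)]² / (-0.11)²
  = [2.326·0.3923 + 1.282·0.4583]² / 0.0121
  = [1.5000]² / 0.0121
  = 185.94
Finite-population correction (N = 2082): 185.94 / (1 + (185.94 − 1)/2082) = 170.77.
Round up → n = 171.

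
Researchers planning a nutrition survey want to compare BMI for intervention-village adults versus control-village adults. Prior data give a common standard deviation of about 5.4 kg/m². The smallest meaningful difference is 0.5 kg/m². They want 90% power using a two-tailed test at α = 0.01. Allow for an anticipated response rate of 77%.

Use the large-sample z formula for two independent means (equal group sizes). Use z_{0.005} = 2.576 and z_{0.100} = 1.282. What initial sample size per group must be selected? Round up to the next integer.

n = (z_{α/2} + z_β)² · (σ₁² + σ₂²) / δ²
  = (2.576 + 1.282)² · (2·5.4² = 58.32) / 0.5²
  = 14.8842 · 58.32 / 0.25
  = 3472.18
Adjust for 77% response: 3472.18 / 0.77 = 4509.32.
Round up → n = 4510 per group.

n = 4510 per group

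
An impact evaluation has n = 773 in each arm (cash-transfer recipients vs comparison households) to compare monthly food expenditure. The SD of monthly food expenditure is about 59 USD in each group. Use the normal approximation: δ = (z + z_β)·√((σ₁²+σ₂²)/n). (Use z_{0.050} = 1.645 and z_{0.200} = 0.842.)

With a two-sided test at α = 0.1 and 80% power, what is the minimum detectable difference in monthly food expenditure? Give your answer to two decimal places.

δ = (z_{α/2} + z_β) · √((σ₁²+σ₂²)/n)
  = (1.645 + 0.842) · √(6962/773)
  = 2.487 · √9.0065
  = 2.487 · 3.0011
  = 7.4637

Minimum detectable difference ≈ 7.46 USD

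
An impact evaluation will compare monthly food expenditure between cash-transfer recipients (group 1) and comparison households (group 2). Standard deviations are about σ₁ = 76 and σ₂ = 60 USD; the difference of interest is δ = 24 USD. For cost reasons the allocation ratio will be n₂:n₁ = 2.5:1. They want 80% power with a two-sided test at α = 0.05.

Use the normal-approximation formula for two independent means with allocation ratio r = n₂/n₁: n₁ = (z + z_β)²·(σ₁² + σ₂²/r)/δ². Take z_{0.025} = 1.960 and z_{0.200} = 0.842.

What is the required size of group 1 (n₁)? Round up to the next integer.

n₁ = (z_{α/2} + z_β)² · (σ₁² + σ₂²/r) / δ²
   = (1.960 + 0.842)² · (76² + 60²/2.5) / 24²
   = 7.8512 · (5776 + 1440) / 576
   = 7.8512 · 7216 / 576
   = 98.36
Round up → n₁ = 99; n₂ = r·n₁ = 2.5 × 99 = 248.

n₁ = 99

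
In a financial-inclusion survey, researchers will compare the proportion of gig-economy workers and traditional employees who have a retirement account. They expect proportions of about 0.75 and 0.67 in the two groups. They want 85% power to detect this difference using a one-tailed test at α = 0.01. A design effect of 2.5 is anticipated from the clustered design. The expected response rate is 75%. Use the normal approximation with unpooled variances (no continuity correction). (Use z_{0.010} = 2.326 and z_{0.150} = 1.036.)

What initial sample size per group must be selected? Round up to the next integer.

n = 2406 per group

n = (z_α + z_β)² · [p₁(1−p₁) + p₂(1−p₂)] / (p₁ − p₂)²
  = (2.326 + 1.036)² · (0.75·0.25 + 0.67·0.33) / (0.08)²
  = (3.362)² · (0.1875 + 0.2211) / 0.0064
  = 11.3030 · 0.4086 / 0.0064
  = 721.63
Design effect: 2.5 × 721.63 = 1804.07.
Adjust for 75% response: 1804.07 / 0.75 = 2405.43.
Round up → n = 2406 per group.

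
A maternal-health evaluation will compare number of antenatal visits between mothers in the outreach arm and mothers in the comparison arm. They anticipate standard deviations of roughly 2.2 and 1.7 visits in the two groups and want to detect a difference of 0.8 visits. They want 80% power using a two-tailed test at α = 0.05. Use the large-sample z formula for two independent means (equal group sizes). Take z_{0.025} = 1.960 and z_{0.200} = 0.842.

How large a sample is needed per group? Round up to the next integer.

n = 95 per group

n = (z_{α/2} + z_β)² · (σ₁² + σ₂²) / δ²
  = (1.960 + 0.842)² · (2.2² + 1.7² = 7.73) / 0.8²
  = 7.8512 · 7.73 / 0.64
  = 94.83
Round up → n = 95 per group.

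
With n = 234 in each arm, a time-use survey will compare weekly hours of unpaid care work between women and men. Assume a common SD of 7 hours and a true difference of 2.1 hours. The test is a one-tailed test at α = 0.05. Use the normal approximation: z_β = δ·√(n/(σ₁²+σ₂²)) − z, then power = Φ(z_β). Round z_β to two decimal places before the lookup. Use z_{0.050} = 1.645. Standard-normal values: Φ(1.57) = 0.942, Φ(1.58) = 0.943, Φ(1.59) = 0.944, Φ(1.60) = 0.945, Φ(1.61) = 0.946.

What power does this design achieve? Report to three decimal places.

Power ≈ 0.945

z_β = δ·√(n/(σ₁²+σ₂²)) − z_α
    = 2.1 · √(234/98) − 1.645
    = 2.1 · 1.54524 − 1.645
    = 3.2450 − 1.645 = 1.6000 → 1.60
Power = Φ(1.60) = 0.945.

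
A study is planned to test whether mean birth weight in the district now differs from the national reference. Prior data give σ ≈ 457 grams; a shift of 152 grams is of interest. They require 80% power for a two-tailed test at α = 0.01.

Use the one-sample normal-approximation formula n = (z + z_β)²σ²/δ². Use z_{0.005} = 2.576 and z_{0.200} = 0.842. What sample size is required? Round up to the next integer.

n = 106

n = (z_{α/2} + z_β)² · σ² / δ²
  = (2.576 + 0.842)² · 457² / 152²
  = 11.6827 · 208849 / 23104
  = 105.61
Round up → n = 106.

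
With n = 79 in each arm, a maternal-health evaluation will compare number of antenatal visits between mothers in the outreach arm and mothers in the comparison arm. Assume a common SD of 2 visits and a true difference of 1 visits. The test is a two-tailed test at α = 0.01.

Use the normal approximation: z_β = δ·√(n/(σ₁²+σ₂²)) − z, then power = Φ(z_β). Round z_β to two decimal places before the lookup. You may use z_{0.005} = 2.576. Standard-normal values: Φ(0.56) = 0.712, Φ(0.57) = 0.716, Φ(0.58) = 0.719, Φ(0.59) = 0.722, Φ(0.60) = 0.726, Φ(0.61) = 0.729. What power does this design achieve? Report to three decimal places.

Power ≈ 0.716

z_β = δ·√(n/(σ₁²+σ₂²)) − z_{α/2}
    = 1 · √(79/8) − 2.576
    = 1 · 3.14245 − 2.576
    = 3.1425 − 2.576 = 0.5665 → 0.57
Power = Φ(0.57) = 0.716.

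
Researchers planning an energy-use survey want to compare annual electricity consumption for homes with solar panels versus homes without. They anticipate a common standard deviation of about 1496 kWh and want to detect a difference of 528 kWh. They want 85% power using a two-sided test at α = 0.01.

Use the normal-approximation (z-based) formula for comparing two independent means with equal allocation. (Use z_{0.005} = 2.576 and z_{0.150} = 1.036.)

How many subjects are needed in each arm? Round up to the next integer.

n = (z_{α/2} + z_β)² · (σ₁² + σ₂²) / δ²
  = (2.576 + 1.036)² · (2·1496² = 4476032) / 528²
  = 13.0465 · 4476032 / 278784
  = 209.47
Round up → n = 210 per group.

n = 210 per group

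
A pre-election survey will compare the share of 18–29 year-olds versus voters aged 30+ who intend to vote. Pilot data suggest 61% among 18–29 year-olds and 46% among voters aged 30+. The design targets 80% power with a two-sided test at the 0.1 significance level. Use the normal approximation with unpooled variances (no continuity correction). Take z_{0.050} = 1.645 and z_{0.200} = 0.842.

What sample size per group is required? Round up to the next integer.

n = 134 per group

n = (z_{α/2} + z_β)² · [p₁(1−p₁) + p₂(1−p₂)] / (p₁ − p₂)²
  = (1.645 + 0.842)² · (0.61·0.39 + 0.46·0.54) / (0.15)²
  = (2.487)² · (0.2379 + 0.2484) / 0.0225
  = 6.1852 · 0.4863 / 0.0225
  = 133.68
Round up → n = 134 per group.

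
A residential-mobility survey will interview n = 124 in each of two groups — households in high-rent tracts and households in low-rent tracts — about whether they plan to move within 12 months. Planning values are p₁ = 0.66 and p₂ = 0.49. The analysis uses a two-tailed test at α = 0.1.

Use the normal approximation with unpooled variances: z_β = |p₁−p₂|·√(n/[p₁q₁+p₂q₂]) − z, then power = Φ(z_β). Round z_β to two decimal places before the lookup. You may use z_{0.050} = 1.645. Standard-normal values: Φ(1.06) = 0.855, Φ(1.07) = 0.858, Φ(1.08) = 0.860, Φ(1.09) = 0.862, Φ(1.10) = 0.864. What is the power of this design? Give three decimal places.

z_β = |p₁−p₂|·√(n/[p₁q₁+p₂q₂]) − z_{α/2}
    = 0.17 · √(124/0.4743) − 1.645
    = 0.17 · 16.1690 − 1.645
    = 2.7487 − 1.645 = 1.1037 → 1.10
Power = Φ(1.10) = 0.864.

Power ≈ 0.864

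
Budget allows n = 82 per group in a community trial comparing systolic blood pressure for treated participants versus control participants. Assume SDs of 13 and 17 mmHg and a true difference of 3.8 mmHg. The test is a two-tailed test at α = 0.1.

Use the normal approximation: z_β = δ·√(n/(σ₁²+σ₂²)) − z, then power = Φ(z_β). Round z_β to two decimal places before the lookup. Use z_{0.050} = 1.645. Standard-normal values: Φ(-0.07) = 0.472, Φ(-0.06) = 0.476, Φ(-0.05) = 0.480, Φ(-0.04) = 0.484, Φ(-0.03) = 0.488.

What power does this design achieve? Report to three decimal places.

Power ≈ 0.484

z_β = δ·√(n/(σ₁²+σ₂²)) − z_{α/2}
    = 3.8 · √(82/458) − 1.645
    = 3.8 · 0.42313 − 1.645
    = 1.6079 − 1.645 = -0.0371 → -0.04
Power = Φ(-0.04) = 0.484.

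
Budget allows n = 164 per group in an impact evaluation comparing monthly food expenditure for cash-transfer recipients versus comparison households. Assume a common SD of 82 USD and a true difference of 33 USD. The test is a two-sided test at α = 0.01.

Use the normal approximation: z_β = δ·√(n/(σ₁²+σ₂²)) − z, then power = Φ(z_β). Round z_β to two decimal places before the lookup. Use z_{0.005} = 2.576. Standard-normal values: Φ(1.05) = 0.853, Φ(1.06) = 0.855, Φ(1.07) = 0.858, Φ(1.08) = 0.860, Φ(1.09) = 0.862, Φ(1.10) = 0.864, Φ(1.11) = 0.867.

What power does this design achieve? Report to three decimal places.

Power ≈ 0.858

z_β = δ·√(n/(σ₁²+σ₂²)) − z_{α/2}
    = 33 · √(164/13448) − 2.576
    = 33 · 0.11043 − 2.576
    = 3.6442 − 2.576 = 1.0682 → 1.07
Power = Φ(1.07) = 0.858.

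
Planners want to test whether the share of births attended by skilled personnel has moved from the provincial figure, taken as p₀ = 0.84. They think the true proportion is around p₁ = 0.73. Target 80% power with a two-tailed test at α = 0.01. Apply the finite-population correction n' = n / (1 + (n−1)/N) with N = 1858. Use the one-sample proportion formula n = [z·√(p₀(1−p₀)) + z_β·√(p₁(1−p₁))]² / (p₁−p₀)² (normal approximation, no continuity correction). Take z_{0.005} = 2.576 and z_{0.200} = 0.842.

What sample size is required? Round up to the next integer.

n = [z_{α/2}·√(p₀q₀) + z_β·√(p₁q₁)]² / (p₁ − p₀)²
  = [2.576·√(0.84·0.16) + 0.842·√(0.73·0.27)]² / (-0.11)²
  = [2.576·0.3666 + 0.842·0.4440]² / 0.0121
  = [1.3182]² / 0.0121
  = 143.61
Finite-population correction (N = 1858): 143.61 / (1 + (143.61 − 1)/1858) = 133.37.
Round up → n = 134.

n = 134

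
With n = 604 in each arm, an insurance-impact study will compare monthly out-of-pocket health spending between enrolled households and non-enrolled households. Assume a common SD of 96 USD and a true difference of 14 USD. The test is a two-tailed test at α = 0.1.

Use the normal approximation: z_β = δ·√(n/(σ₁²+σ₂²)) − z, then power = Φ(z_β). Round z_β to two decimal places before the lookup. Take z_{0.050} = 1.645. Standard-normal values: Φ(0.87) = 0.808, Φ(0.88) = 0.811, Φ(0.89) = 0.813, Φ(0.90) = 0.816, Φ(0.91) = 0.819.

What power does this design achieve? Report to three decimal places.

Power ≈ 0.813

z_β = δ·√(n/(σ₁²+σ₂²)) − z_{α/2}
    = 14 · √(604/18432) − 1.645
    = 14 · 0.18102 − 1.645
    = 2.5343 − 1.645 = 0.8893 → 0.89
Power = Φ(0.89) = 0.813.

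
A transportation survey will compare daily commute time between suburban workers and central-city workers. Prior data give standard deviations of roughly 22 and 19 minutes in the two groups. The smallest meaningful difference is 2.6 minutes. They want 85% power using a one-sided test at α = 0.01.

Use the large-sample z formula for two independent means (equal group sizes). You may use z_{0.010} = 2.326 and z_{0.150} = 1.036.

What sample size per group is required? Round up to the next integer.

n = (z_α + z_β)² · (σ₁² + σ₂²) / δ²
  = (2.326 + 1.036)² · (22² + 19² = 845) / 2.6²
  = 11.3030 · 845 / 6.76
  = 1412.88
Round up → n = 1413 per group.

n = 1413 per group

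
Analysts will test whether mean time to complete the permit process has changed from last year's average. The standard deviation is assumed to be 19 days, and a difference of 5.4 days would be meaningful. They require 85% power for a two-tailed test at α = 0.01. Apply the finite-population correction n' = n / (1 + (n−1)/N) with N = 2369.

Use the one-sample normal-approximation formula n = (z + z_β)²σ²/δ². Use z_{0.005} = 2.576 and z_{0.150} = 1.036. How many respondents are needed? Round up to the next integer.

n = 152

n = (z_{α/2} + z_β)² · σ² / δ²
  = (2.576 + 1.036)² · 19² / 5.4²
  = 13.0465 · 361 / 29.16
  = 161.52
Finite-population correction (N = 2369): 161.52 / (1 + (161.52 − 1)/2369) = 151.27.
Round up → n = 152.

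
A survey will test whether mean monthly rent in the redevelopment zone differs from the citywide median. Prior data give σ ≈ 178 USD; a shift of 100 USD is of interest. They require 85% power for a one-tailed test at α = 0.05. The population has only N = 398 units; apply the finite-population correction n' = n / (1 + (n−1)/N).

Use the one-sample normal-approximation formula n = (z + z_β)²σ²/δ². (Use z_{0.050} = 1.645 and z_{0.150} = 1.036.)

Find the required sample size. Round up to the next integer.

n = (z_α + z_β)² · σ² / δ²
  = (1.645 + 1.036)² · 178² / 100²
  = 7.1878 · 31684 / 10000
  = 22.77
Finite-population correction (N = 398): 22.77 / (1 + (22.77 − 1)/398) = 21.59.
Round up → n = 22.

n = 22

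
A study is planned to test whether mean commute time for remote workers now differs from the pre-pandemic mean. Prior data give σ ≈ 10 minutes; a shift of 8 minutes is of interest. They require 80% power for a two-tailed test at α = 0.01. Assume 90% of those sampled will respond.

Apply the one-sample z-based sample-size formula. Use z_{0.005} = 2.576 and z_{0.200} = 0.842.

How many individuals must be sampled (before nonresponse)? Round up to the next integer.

n = (z_{α/2} + z_β)² · σ² / δ²
  = (2.576 + 0.842)² · 10² / 8²
  = 11.6827 · 100 / 64
  = 18.25
Adjust for 90% response: 18.25 / 0.90 = 20.28.
Round up → n = 21.

n = 21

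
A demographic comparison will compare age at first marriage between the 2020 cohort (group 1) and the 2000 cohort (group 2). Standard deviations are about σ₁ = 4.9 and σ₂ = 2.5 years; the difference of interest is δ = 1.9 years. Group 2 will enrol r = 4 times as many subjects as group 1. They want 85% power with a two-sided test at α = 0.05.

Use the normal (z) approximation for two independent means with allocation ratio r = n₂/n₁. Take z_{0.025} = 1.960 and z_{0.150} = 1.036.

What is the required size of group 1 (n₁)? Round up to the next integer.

n₁ = 64

n₁ = (z_{α/2} + z_β)² · (σ₁² + σ₂²/r) / δ²
   = (1.960 + 1.036)² · (4.9² + 2.5²/4) / 1.9²
   = 8.9760 · (24.01 + 1.5625) / 3.61
   = 8.9760 · 25.5725 / 3.61
   = 63.58
Round up → n₁ = 64; n₂ = r·n₁ = 4 × 64 = 256.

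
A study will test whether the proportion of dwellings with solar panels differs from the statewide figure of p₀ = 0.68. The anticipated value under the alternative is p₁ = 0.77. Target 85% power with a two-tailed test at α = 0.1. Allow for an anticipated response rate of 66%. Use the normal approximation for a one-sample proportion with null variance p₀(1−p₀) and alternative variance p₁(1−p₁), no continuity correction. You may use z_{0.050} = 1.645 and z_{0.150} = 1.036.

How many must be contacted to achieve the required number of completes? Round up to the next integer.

n = [z_{α/2}·√(p₀q₀) + z_β·√(p₁q₁)]² / (p₁ − p₀)²
  = [1.645·√(0.68·0.32) + 1.036·√(0.77·0.23)]² / (0.09)²
  = [1.645·0.4665 + 1.036·0.4208]² / 0.0081
  = [1.2033]² / 0.0081
  = 178.77
Adjust for 66% response: 178.77 / 0.66 = 270.86.
Round up → n = 271.

n = 271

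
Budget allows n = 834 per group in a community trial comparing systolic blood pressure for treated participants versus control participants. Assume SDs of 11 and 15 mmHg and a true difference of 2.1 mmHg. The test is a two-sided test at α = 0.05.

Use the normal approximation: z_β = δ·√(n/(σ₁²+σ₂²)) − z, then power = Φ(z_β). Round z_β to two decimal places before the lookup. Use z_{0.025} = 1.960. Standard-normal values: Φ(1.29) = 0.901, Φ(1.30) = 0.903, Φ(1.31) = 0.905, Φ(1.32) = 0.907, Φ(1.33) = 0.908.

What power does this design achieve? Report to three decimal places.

z_β = δ·√(n/(σ₁²+σ₂²)) − z_{α/2}
    = 2.1 · √(834/346) − 1.960
    = 2.1 · 1.55255 − 1.960
    = 3.2604 − 1.960 = 1.3004 → 1.30
Power = Φ(1.30) = 0.903.

Power ≈ 0.903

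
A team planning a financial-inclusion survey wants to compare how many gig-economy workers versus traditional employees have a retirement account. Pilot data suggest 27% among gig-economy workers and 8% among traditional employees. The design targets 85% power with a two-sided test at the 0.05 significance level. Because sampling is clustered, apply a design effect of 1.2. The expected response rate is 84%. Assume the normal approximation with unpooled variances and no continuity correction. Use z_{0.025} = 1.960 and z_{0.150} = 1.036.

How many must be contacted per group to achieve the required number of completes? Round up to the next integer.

n = 97 per group

n = (z_{α/2} + z_β)² · [p₁(1−p₁) + p₂(1−p₂)] / (p₁ − p₂)²
  = (1.960 + 1.036)² · (0.27·0.73 + 0.08·0.92) / (0.19)²
  = (2.996)² · (0.1971 + 0.0736) / 0.0361
  = 8.9760 · 0.2707 / 0.0361
  = 67.31
Design effect: 1.2 × 67.31 = 80.77.
Adjust for 84% response: 80.77 / 0.84 = 96.15.
Round up → n = 97 per group.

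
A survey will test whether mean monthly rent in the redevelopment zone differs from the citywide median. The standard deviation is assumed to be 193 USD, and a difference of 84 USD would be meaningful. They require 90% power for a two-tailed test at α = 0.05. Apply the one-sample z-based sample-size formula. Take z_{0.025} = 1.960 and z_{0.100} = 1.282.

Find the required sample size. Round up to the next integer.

n = (z_{α/2} + z_β)² · σ² / δ²
  = (1.960 + 1.282)² · 193² / 84²
  = 10.5106 · 37249 / 7056
  = 55.49
Round up → n = 56.

n = 56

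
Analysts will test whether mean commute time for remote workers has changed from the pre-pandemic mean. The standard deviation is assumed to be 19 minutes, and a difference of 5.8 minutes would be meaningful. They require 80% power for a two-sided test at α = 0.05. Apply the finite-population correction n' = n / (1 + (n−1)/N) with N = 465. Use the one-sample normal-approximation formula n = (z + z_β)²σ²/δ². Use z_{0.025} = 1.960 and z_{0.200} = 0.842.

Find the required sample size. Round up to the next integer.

n = (z_{α/2} + z_β)² · σ² / δ²
  = (1.960 + 0.842)² · 19² / 5.8²
  = 7.8512 · 361 / 33.64
  = 84.25
Finite-population correction (N = 465): 84.25 / (1 + (84.25 − 1)/465) = 71.46.
Round up → n = 72.

n = 72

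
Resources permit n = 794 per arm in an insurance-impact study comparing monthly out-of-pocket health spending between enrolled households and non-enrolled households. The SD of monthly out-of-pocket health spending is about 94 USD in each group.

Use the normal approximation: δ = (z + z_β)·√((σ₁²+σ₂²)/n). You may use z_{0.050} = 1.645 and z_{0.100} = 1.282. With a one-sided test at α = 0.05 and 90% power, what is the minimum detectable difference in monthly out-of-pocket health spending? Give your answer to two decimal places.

δ = (z_α + z_β) · √((σ₁²+σ₂²)/n)
  = (1.645 + 1.282) · √(17672/794)
  = 2.927 · √22.2569
  = 2.927 · 4.7177
  = 13.8088

Minimum detectable difference ≈ 13.81 USD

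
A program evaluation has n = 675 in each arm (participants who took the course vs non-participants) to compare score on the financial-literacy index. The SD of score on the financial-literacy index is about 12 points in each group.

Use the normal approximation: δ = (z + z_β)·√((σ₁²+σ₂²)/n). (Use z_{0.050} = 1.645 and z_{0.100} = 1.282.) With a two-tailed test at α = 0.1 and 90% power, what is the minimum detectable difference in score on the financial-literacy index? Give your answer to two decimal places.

δ = (z_{α/2} + z_β) · √((σ₁²+σ₂²)/n)
  = (1.645 + 1.282) · √(288/675)
  = 2.927 · √0.42667
  = 2.927 · 0.6532
  = 1.9119

Minimum detectable difference ≈ 1.91 points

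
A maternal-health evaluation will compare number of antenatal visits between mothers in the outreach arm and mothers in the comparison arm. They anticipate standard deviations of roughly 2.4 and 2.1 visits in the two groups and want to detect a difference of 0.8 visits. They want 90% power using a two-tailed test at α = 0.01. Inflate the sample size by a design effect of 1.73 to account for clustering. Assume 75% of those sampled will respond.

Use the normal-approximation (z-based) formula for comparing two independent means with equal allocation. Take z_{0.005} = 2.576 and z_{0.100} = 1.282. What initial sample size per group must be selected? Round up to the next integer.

n = (z_{α/2} + z_β)² · (σ₁² + σ₂²) / δ²
  = (2.576 + 1.282)² · (2.4² + 2.1² = 10.17) / 0.8²
  = 14.8842 · 10.17 / 0.64
  = 236.52
Design effect: 1.73 × 236.52 = 409.18.
Adjust for 75% response: 409.18 / 0.75 = 545.57.
Round up → n = 546 per group.

n = 546 per group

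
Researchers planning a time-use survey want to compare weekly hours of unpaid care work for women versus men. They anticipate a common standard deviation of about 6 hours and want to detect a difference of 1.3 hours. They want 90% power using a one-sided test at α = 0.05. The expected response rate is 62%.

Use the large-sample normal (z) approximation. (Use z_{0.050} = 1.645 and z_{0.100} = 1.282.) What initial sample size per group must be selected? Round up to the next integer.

n = (z_α + z_β)² · (σ₁² + σ₂²) / δ²
  = (1.645 + 1.282)² · (2·6² = 72) / 1.3²
  = 8.5673 · 72 / 1.69
  = 365.00
Adjust for 62% response: 365.00 / 0.62 = 588.71.
Round up → n = 589 per group.

n = 589 per group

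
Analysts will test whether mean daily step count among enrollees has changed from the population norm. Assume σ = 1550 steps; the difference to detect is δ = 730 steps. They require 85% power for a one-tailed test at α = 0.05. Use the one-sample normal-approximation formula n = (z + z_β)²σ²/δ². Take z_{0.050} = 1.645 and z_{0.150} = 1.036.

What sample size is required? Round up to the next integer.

n = 33

n = (z_α + z_β)² · σ² / δ²
  = (1.645 + 1.036)² · 1550² / 730²
  = 7.1878 · 2402500 / 532900
  = 32.40
Round up → n = 33.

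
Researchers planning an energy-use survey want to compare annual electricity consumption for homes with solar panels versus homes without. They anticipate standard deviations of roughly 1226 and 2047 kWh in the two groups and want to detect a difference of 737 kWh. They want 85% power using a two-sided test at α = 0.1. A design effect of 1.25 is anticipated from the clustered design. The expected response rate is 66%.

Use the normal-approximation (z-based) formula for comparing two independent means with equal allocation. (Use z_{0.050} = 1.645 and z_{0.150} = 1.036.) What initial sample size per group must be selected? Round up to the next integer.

n = (z_{α/2} + z_β)² · (σ₁² + σ₂²) / δ²
  = (1.645 + 1.036)² · (1226² + 2047² = 5693285) / 737²
  = 7.1878 · 5693285 / 543169
  = 75.34
Design effect: 1.25 × 75.34 = 94.17.
Adjust for 66% response: 94.17 / 0.66 = 142.69.
Round up → n = 143 per group.

n = 143 per group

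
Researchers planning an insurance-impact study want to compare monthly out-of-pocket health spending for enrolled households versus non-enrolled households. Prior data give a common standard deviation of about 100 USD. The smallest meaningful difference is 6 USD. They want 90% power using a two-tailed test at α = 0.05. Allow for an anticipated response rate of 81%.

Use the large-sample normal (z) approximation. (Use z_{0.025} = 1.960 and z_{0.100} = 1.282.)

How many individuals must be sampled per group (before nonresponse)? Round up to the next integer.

n = (z_{α/2} + z_β)² · (σ₁² + σ₂²) / δ²
  = (1.960 + 1.282)² · (2·100² = 20000) / 6²
  = 10.5106 · 20000 / 36
  = 5839.20
Adjust for 81% response: 5839.20 / 0.81 = 7208.89.
Round up → n = 7209 per group.

n = 7209 per group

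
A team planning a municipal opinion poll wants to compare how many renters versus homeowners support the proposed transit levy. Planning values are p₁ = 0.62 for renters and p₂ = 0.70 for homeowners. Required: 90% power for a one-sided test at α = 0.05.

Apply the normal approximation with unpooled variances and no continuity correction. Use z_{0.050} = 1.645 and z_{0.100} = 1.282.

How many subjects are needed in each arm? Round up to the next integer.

n = (z_α + z_β)² · [p₁(1−p₁) + p₂(1−p₂)] / (p₁ − p₂)²
  = (1.645 + 1.282)² · (0.62·0.38 + 0.70·0.30) / (-0.08)²
  = (2.927)² · (0.2356 + 0.2100) / 0.0064
  = 8.5673 · 0.4456 / 0.0064
  = 596.50
Round up → n = 597 per group.

n = 597 per group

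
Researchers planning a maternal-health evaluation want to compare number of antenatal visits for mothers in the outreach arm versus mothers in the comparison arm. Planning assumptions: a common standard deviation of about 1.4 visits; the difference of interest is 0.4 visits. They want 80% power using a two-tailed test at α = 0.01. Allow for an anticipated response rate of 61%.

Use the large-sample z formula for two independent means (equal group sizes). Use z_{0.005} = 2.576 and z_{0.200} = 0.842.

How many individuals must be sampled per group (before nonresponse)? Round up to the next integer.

n = (z_{α/2} + z_β)² · (σ₁² + σ₂²) / δ²
  = (2.576 + 0.842)² · (2·1.4² = 3.92) / 0.4²
  = 11.6827 · 3.92 / 0.16
  = 286.23
Adjust for 61% response: 286.23 / 0.61 = 469.22.
Round up → n = 470 per group.

n = 470 per group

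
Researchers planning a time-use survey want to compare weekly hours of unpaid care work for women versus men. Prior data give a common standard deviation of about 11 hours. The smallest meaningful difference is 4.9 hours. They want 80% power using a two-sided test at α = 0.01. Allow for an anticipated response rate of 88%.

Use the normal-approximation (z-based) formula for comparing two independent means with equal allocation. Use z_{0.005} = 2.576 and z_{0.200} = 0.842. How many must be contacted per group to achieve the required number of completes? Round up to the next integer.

n = (z_{α/2} + z_β)² · (σ₁² + σ₂²) / δ²
  = (2.576 + 0.842)² · (2·11² = 242) / 4.9²
  = 11.6827 · 242 / 24.01
  = 117.75
Adjust for 88% response: 117.75 / 0.88 = 133.81.
Round up → n = 134 per group.

n = 134 per group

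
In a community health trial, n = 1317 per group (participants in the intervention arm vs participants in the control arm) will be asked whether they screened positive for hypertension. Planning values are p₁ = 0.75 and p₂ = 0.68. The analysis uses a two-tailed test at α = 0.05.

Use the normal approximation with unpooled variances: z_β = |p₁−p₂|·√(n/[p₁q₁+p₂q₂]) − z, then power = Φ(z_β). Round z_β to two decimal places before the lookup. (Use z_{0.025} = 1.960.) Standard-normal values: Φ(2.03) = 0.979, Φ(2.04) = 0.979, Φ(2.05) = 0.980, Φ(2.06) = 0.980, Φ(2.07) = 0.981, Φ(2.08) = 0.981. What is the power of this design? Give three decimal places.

z_β = |p₁−p₂|·√(n/[p₁q₁+p₂q₂]) − z_{α/2}
    = 0.07 · √(1317/0.4051) − 1.960
    = 0.07 · 57.0180 − 1.960
    = 3.9913 − 1.960 = 2.0313 → 2.03
Power = Φ(2.03) = 0.979.

Power ≈ 0.979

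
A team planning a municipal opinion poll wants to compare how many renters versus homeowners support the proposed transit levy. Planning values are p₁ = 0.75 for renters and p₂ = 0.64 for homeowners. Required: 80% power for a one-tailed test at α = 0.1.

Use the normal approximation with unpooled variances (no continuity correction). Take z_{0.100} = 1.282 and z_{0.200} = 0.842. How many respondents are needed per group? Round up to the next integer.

n = 156 per group

n = (z_α + z_β)² · [p₁(1−p₁) + p₂(1−p₂)] / (p₁ − p₂)²
  = (1.282 + 0.842)² · (0.75·0.25 + 0.64·0.36) / (0.11)²
  = (2.124)² · (0.1875 + 0.2304) / 0.0121
  = 4.5114 · 0.4179 / 0.0121
  = 155.81
Round up → n = 156 per group.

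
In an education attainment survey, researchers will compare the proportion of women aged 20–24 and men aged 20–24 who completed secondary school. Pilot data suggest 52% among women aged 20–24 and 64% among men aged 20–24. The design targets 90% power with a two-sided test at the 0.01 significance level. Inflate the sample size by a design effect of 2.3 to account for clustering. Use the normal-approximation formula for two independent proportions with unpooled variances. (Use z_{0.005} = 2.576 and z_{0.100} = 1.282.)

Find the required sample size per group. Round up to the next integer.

n = (z_{α/2} + z_β)² · [p₁(1−p₁) + p₂(1−p₂)] / (p₁ − p₂)²
  = (2.576 + 1.282)² · (0.52·0.48 + 0.64·0.36) / (-0.12)²
  = (3.858)² · (0.2496 + 0.2304) / 0.0144
  = 14.8842 · 0.4800 / 0.0144
  = 496.14
Design effect: 2.3 × 496.14 = 1141.12.
Round up → n = 1142 per group.

n = 1142 per group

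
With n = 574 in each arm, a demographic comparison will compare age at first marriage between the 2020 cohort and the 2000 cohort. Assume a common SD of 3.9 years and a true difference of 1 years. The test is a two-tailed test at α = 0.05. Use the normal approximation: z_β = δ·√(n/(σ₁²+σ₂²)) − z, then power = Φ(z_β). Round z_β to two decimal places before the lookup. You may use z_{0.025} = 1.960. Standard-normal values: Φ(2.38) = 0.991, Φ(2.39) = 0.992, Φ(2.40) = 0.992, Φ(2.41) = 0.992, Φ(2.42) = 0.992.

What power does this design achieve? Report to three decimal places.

Power ≈ 0.991

z_β = δ·√(n/(σ₁²+σ₂²)) − z_{α/2}
    = 1 · √(574/30.42) − 1.960
    = 1 · 4.34387 − 1.960
    = 4.3439 − 1.960 = 2.3839 → 2.38
Power = Φ(2.38) = 0.991.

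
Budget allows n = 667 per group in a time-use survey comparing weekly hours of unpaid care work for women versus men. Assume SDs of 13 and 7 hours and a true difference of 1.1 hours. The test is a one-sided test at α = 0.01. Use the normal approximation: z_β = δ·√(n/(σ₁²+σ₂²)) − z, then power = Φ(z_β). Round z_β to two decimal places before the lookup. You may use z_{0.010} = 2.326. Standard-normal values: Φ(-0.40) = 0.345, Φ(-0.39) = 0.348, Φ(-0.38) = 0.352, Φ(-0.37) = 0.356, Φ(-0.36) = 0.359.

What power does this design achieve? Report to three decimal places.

z_β = δ·√(n/(σ₁²+σ₂²)) − z_α
    = 1.1 · √(667/218) − 2.326
    = 1.1 · 1.74918 − 2.326
    = 1.9241 − 2.326 = -0.4019 → -0.40
Power = Φ(-0.40) = 0.345.

Power ≈ 0.345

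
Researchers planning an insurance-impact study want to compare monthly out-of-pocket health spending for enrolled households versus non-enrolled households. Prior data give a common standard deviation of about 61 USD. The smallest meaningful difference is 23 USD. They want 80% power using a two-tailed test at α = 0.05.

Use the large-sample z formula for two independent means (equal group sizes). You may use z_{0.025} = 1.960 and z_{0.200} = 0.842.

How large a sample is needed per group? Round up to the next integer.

n = 111 per group

n = (z_{α/2} + z_β)² · (σ₁² + σ₂²) / δ²
  = (1.960 + 0.842)² · (2·61² = 7442) / 23²
  = 7.8512 · 7442 / 529
  = 110.45
Round up → n = 111 per group.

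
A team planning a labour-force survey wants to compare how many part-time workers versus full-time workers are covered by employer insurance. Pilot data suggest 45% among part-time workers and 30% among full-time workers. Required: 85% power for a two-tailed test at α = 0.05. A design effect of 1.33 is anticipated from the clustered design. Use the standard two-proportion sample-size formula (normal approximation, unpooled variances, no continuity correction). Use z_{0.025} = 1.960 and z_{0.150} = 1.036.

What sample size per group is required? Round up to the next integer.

n = 243 per group

n = (z_{α/2} + z_β)² · [p₁(1−p₁) + p₂(1−p₂)] / (p₁ − p₂)²
  = (1.960 + 1.036)² · (0.45·0.55 + 0.30·0.70) / (0.15)²
  = (2.996)² · (0.2475 + 0.2100) / 0.0225
  = 8.9760 · 0.4575 / 0.0225
  = 182.51
Design effect: 1.33 × 182.51 = 242.74.
Round up → n = 243 per group.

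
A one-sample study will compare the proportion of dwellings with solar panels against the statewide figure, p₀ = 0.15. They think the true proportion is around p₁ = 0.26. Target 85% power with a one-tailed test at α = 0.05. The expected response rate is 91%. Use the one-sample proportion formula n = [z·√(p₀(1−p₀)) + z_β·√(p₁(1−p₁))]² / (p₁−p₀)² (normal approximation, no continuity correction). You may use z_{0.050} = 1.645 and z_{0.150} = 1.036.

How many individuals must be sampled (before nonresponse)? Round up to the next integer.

n = 99

n = [z_α·√(p₀q₀) + z_β·√(p₁q₁)]² / (p₁ − p₀)²
  = [1.645·√(0.15·0.85) + 1.036·√(0.26·0.74)]² / (0.11)²
  = [1.645·0.3571 + 1.036·0.4386]² / 0.0121
  = [1.0418]² / 0.0121
  = 89.70
Adjust for 91% response: 89.70 / 0.91 = 98.57.
Round up → n = 99.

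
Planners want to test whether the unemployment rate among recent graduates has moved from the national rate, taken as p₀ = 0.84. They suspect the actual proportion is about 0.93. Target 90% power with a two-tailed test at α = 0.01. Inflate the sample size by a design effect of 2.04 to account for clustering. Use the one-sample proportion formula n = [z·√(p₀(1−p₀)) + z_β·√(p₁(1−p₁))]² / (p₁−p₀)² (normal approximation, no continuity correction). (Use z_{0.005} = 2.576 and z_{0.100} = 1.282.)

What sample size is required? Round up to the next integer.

n = 408

n = [z_{α/2}·√(p₀q₀) + z_β·√(p₁q₁)]² / (p₁ − p₀)²
  = [2.576·√(0.84·0.16) + 1.282·√(0.93·0.07)]² / (0.09)²
  = [2.576·0.3666 + 1.282·0.2551]² / 0.0081
  = [1.2715]² / 0.0081
  = 199.59
Design effect: 2.04 × 199.59 = 407.16.
Round up → n = 408.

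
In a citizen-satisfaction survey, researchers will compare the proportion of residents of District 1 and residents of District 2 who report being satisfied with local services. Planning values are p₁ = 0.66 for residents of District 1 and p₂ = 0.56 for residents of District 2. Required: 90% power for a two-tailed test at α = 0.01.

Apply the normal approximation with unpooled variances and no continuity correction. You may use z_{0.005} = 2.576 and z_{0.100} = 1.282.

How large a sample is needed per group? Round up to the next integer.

n = (z_{α/2} + z_β)² · [p₁(1−p₁) + p₂(1−p₂)] / (p₁ − p₂)²
  = (2.576 + 1.282)² · (0.66·0.34 + 0.56·0.44) / (0.10)²
  = (3.858)² · (0.2244 + 0.2464) / 0.0100
  = 14.8842 · 0.4708 / 0.0100
  = 700.75
Round up → n = 701 per group.

n = 701 per group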